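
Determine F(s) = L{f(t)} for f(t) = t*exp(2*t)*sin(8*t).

L{sin(8t)} = 8/(s^2 + 64).
Multiplying by e^(2t) shifts s → s - 2, so L{exp(2*t)*sin(8*t)} = 8/((s - 2)^2 + 64).
Then apply L{t·g(t)} = -d/ds[G(s)] with G(s) = 8/((s - 2)^2 + 64):
differentiating 1 time and applying the sign gives 16*(s - 2)/(s^2 - 4*s + 68)^2.

F(s) = 16*(s - 2)/(s^2 - 4*s + 68)^2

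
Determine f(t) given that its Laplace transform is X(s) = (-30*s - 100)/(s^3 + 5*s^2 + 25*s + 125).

Factor the denominator: s^3 + 5*s^2 + 25*s + 125 = (s + 5)*(s^2 + 25).
Partial fraction decomposition gives [1/(s + 5)] + [-s/(s^2 + 25)] + [-25/(s^2 + 25)].
Invert each term: 1/(s + 5) ↔ e^(-5t); -1·s/(s^2 + 25) ↔ -cos(5t); -5·5/(s^2 + 25) ↔ -5sin(5t).

f(t) = -5*sin(5*t) - cos(5*t) + exp(-5*t)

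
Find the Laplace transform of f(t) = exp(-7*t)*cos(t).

L{cos(t)} = s/(s^2 + 1).
By the first shifting theorem, multiplying by e^(-7t) replaces s with s + 7.

(s + 7)/((s + 7)^2 + 1)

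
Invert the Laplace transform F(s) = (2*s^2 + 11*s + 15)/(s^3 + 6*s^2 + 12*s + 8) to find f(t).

f(t) = t^2*exp(-2*t)/2 + 3*t*exp(-2*t) + 2*exp(-2*t)

Factor the denominator: s^3 + 6*s^2 + 12*s + 8 = (s + 2)^3.
Partial fraction decomposition gives [2/(s + 2)] + [3/(s + 2)^2] + [(s + 2)^(-3)].
Invert each term: 2/(s + 2) ↔ 2e^(-2t); 3/(s + 2)^2 ↔ 3t·e^(-2t); 1/(s + 2)^3 ↔ (1/2)t^2·e^(-2t).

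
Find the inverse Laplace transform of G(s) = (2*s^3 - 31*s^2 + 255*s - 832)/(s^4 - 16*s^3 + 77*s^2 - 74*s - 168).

5*exp(7*t) - exp(6*t) - 6*exp(4*t) + 4*exp(-t)

Factor the denominator: s^4 - 16*s^3 + 77*s^2 - 74*s - 168 = (s - 7)*(s - 6)*(s - 4)*(s + 1).
Partial fraction decomposition gives [-1/(s - 6)] + [5/(s - 7)] + [4/(s + 1)] + [-6/(s - 4)].
Invert each term: -1/(s - 6) ↔ -e^(6t); 5/(s - 7) ↔ 5e^(7t); 4/(s + 1) ↔ 4e^(-t); -6/(s - 4) ↔ -6e^(4t).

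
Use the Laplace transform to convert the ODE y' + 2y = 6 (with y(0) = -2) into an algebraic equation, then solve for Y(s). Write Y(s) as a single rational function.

Laplace-transform each side.
The derivative rules (L{y'} = sY - y(0) = sY - (-2)) turn the left side into (s + 2)Y - (-2).
The right side is L{6} = 6/s.
So (s + 2)Y = 6/s + (-2).
Divide through and combine into a single rational function.

Y(s) = (-2*s + 6)/(s^2 + 2*s)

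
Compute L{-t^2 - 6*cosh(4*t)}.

-6*s/(s^2 - 16) - 2/s^3

Apply the Laplace transform termwise.
(-6)·[L{cosh(4t)} = s/(s^2 - 16)]; (-1)·[L{t^2} = 2!/s^3 = 2/s^3].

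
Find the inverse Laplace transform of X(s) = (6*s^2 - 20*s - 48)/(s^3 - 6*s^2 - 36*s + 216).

Factor the denominator: s^3 - 6*s^2 - 36*s + 216 = (s - 6)^2*(s + 6).
Partial fraction decomposition gives [4/(s - 6)] + [4/(s - 6)^2] + [2/(s + 6)].
Invert each term: 4/(s - 6) ↔ 4e^(6t); 4/(s - 6)^2 ↔ 4t·e^(6t); 2/(s + 6) ↔ 2e^(-6t).

4*t*exp(6*t) + 4*exp(6*t) + 2*exp(-6*t)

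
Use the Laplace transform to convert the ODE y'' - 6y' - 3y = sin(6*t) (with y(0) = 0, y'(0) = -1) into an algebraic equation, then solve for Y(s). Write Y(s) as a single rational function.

Apply the Laplace transform to the equation.
Using L{y''} = s^2 Y - s·y(0) - y'(0) and L{y'} = sY - y(0), with y(0) = 0, y'(0) = -1, the left side becomes (s^2 - 6*s - 3)Y - (-1).
The right side is L{sin(6*t)} = 6/(s^2 + 36).
So (s^2 - 6*s - 3)Y = 6/(s^2 + 36) + (-1).
Divide through and combine into a single rational function.

Y(s) = (-s^2 - 30)/(s^4 - 6*s^3 + 33*s^2 - 216*s - 108)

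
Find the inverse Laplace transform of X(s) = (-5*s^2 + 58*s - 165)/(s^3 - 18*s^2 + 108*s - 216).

Factor the denominator: s^3 - 18*s^2 + 108*s - 216 = (s - 6)^3.
Partial fraction decomposition gives [-5/(s - 6)] + [-2/(s - 6)^2] + [3/(s - 6)^3].
Invert each term: -5/(s - 6) ↔ -5e^(6t); -2/(s - 6)^2 ↔ -2t·e^(6t); 3/(s - 6)^3 ↔ (3/2)t^2·e^(6t).

3*t^2*exp(6*t)/2 - 2*t*exp(6*t) - 5*exp(6*t)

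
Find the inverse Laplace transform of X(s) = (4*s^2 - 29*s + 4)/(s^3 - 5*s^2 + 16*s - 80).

Factor the denominator: s^3 - 5*s^2 + 16*s - 80 = (s - 5)*(s^2 + 16).
Partial fraction decomposition gives [-1/(s - 5)] + [5*s/(s^2 + 16)] + [-4/(s^2 + 16)].
Invert each term: -1/(s - 5) ↔ -e^(5t); 5·s/(s^2 + 16) ↔ 5cos(4t); -1·4/(s^2 + 16) ↔ -sin(4t).

-exp(5*t) - sin(4*t) + 5*cos(4*t)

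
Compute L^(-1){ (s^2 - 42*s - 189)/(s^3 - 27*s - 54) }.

6*t*exp(-3*t) - 5*exp(6*t) + 6*exp(-3*t)

Factor the denominator: s^3 - 27*s - 54 = (s - 6)*(s + 3)^2.
Partial fraction decomposition gives [6/(s + 3)] + [6/(s + 3)^2] + [-5/(s - 6)].
Invert each term: 6/(s + 3) ↔ 6e^(-3t); 6/(s + 3)^2 ↔ 6t·e^(-3t); -5/(s - 6) ↔ -5e^(6t).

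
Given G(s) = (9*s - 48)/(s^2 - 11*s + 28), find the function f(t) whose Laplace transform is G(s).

f(t) = 5*exp(7*t) + 4*exp(4*t)

Factor the denominator: s^2 - 11*s + 28 = (s - 7)*(s - 4).
Partial fraction decomposition gives [5/(s - 7)] + [4/(s - 4)].
Invert each term: 5/(s - 7) ↔ 5e^(7t); 4/(s - 4) ↔ 4e^(4t).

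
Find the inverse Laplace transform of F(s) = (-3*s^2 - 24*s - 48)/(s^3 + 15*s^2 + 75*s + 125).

Factor the denominator: s^3 + 15*s^2 + 75*s + 125 = (s + 5)^3.
Partial fraction decomposition gives [-3/(s + 5)] + [6/(s + 5)^2] + [-3/(s + 5)^3].
Invert each term: -3/(s + 5) ↔ -3e^(-5t); 6/(s + 5)^2 ↔ 6t·e^(-5t); -3/(s + 5)^3 ↔ (-3/2)t^2·e^(-5t).

-3*t^2*exp(-5*t)/2 + 6*t*exp(-5*t) - 3*exp(-5*t)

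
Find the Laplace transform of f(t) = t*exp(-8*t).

(s + 8)^(-2)

L{t} = 1!/s^2 = 1/s^2.
By the first shifting theorem, multiplying by e^(-8t) replaces s with s + 8.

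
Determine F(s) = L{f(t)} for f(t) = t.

F(s) = s^(-2)

L{t} = 1!/s^2 = 1/s^2.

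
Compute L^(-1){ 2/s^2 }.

2*t

Since L{t} = 1!/s^2 = 1/s^2, the inverse is t, scaled by 2.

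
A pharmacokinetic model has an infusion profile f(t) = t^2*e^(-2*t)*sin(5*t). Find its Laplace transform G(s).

L{sin(5t)} = 5/(s^2 + 25).
Multiplying by e^(-2t) shifts s → s + 2, so L{e^(-2*t)*sin(5*t)} = 5/((s + 2)^2 + 25).
Then apply L{t^2·g(t)} = (-1)^2 d^2/ds^2[H(s)] with H(s) = 5/((s + 2)^2 + 25):
differentiating 2 times and applying the sign gives 10*(3*s^2 + 12*s - 13)/(s^2 + 4*s + 29)^3.

G(s) = 10*(3*s^2 + 12*s - 13)/(s^2 + 4*s + 29)^3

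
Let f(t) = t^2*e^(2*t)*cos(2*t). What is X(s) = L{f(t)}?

X(s) = 2*(s - 2)*(s^2 - 4*s - 8)/(s^2 - 4*s + 8)^3

L{cos(2t)} = s/(s^2 + 4).
Multiplying by e^(2t) shifts s → s - 2, so L{e^(2*t)*cos(2*t)} = (s - 2)/((s - 2)^2 + 4).
Then apply L{t^2·g(t)} = (-1)^2 d^2/ds^2[G(s)] with G(s) = (s - 2)/((s - 2)^2 + 4):
differentiating 2 times and applying the sign gives 2*(s - 2)*(s^2 - 4*s - 8)/(s^2 - 4*s + 8)^3.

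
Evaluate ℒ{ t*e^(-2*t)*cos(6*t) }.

L{cos(6t)} = s/(s^2 + 36).
Multiplying by e^(-2t) shifts s → s + 2, so L{e^(-2*t)*cos(6*t)} = (s + 2)/((s + 2)^2 + 36).
Then apply L{t·g(t)} = -d/ds[H(s)] with H(s) = (s + 2)/((s + 2)^2 + 36):
differentiating 1 time and applying the sign gives (s - 4)*(s + 8)/(s^2 + 4*s + 40)^2.

(s - 4)*(s + 8)/(s^2 + 4*s + 40)^2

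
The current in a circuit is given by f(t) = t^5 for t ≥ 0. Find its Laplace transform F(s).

L{t^5} = 5!/s^6 = 120/s^6.

F(s) = 120/s^6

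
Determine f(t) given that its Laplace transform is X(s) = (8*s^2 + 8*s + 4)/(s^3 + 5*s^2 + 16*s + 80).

Factor the denominator: s^3 + 5*s^2 + 16*s + 80 = (s + 5)*(s^2 + 16).
Partial fraction decomposition gives [4/(s + 5)] + [4*s/(s^2 + 16)] + [-12/(s^2 + 16)].
Invert each term: 4/(s + 5) ↔ 4e^(-5t); 4·s/(s^2 + 16) ↔ 4cos(4t); -3·4/(s^2 + 16) ↔ -3sin(4t).

f(t) = -3*sin(4*t) + 4*cos(4*t) + 4*exp(-5*t)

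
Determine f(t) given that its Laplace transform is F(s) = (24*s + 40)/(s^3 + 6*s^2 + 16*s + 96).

Factor the denominator: s^3 + 6*s^2 + 16*s + 96 = (s + 6)*(s^2 + 16).
Partial fraction decomposition gives [-2/(s + 6)] + [2*s/(s^2 + 16)] + [12/(s^2 + 16)].
Invert each term: -2/(s + 6) ↔ -2e^(-6t); 2·s/(s^2 + 16) ↔ 2cos(4t); 3·4/(s^2 + 16) ↔ 3sin(4t).

f(t) = 3*sin(4*t) + 2*cos(4*t) - 2*exp(-6*t)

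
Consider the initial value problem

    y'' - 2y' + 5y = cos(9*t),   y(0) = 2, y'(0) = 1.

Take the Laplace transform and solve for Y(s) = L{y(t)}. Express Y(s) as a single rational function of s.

Y(s) = (2*s^3 - 3*s^2 + 163*s - 243)/(s^4 - 2*s^3 + 86*s^2 - 162*s + 405)

Take the Laplace transform of both sides.
The derivative rules (L{y''} = s^2 Y - s·y(0) - y'(0) and L{y'} = sY - y(0), with y(0) = 2, y'(0) = 1) turn the left side into (s^2 - 2*s + 5)Y - (2*s - 3).
The right side is L{cos(9*t)} = s/(s^2 + 81).
So (s^2 - 2*s + 5)Y = s/(s^2 + 81) + (2*s - 3).
Divide through and combine into a single rational function.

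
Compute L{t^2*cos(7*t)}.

2*s*(s^2 - 147)/(s^2 + 49)^3

L{cos(7t)} = s/(s^2 + 49).
Then apply L{t^2·g(t)} = (-1)^2 d^2/ds^2[G(s)] with G(s) = s/(s^2 + 49):
differentiating 2 times and applying the sign gives 2*s*(s^2 - 147)/(s^2 + 49)^3.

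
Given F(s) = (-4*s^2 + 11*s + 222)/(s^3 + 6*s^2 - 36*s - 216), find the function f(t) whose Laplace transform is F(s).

f(t) = -t*exp(-6*t) + exp(6*t) - 5*exp(-6*t)

Factor the denominator: s^3 + 6*s^2 - 36*s - 216 = (s - 6)*(s + 6)^2.
Partial fraction decomposition gives [-5/(s + 6)] + [-1/(s + 6)^2] + [1/(s - 6)].
Invert each term: -5/(s + 6) ↔ -5e^(-6t); -1/(s + 6)^2 ↔ -t·e^(-6t); 1/(s - 6) ↔ e^(6t).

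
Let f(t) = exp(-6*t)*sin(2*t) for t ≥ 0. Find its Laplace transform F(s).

L{sin(2t)} = 2/(s^2 + 4).
By the first shifting theorem, multiplying by e^(-6t) replaces s with s + 6.

F(s) = 2/((s + 6)^2 + 4)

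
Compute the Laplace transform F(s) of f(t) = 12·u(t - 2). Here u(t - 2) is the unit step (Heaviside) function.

By the second shifting theorem, L{u(t - c)·g(t - c)} = e^(-cs)·G(s) with c = 2 and G(s) = L{g(t)}.
L{12} = 12/s.

F(s) = 12*exp(-2*s)/s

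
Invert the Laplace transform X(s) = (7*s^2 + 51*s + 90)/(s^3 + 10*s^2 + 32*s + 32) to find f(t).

Factor the denominator: s^3 + 10*s^2 + 32*s + 32 = (s + 2)*(s + 4)^2.
Partial fraction decomposition gives [3/(s + 4)] + [(s + 4)^(-2)] + [4/(s + 2)].
Invert each term: 3/(s + 4) ↔ 3e^(-4t); 1/(s + 4)^2 ↔ t·e^(-4t); 4/(s + 2) ↔ 4e^(-2t).

f(t) = t*exp(-4*t) + 4*exp(-2*t) + 3*exp(-4*t)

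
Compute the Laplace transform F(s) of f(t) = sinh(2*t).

F(s) = 2/(s^2 - 4)

L{sinh(2t)} = 2/(s^2 - 4).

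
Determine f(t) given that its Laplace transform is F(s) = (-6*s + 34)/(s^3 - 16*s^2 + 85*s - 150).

f(t) = -4*t*exp(5*t) - 2*exp(6*t) + 2*exp(5*t)

Factor the denominator: s^3 - 16*s^2 + 85*s - 150 = (s - 6)*(s - 5)^2.
Partial fraction decomposition gives [2/(s - 5)] + [-4/(s - 5)^2] + [-2/(s - 6)].
Invert each term: 2/(s - 5) ↔ 2e^(5t); -4/(s - 5)^2 ↔ -4t·e^(5t); -2/(s - 6) ↔ -2e^(6t).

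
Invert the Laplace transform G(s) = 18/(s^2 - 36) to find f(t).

Since L{sinh(6t)} = 6/(s^2 - 36), the inverse is sinh(6*t), scaled by 3.

f(t) = 3*sinh(6*t)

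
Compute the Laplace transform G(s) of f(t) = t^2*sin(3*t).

L{sin(3t)} = 3/(s^2 + 9).
Then apply L{t^2·g(t)} = (-1)^2 d^2/ds^2[H(s)] with H(s) = 3/(s^2 + 9):
differentiating 2 times and applying the sign gives 18*(s^2 - 3)/(s^2 + 9)^3.

G(s) = 18*(s^2 - 3)/(s^2 + 9)^3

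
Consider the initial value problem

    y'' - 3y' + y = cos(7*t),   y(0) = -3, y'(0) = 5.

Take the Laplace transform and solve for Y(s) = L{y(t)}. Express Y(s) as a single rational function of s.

Y(s) = (-3*s^3 + 14*s^2 - 146*s + 686)/(s^4 - 3*s^3 + 50*s^2 - 147*s + 49)

Apply the Laplace transform to the equation.
Using L{y''} = s^2 Y - s·y(0) - y'(0) and L{y'} = sY - y(0), with y(0) = -3, y'(0) = 5, the left side becomes (s^2 - 3*s + 1)Y - (-3*s + 14).
The right side is L{cos(7*t)} = s/(s^2 + 49).
So (s^2 - 3*s + 1)Y = s/(s^2 + 49) + (-3*s + 14).
Divide through and combine into a single rational function.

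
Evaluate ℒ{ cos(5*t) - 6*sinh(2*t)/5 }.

The transform is linear, so treat each term independently.
(-6/5)·[L{sinh(2t)} = 2/(s^2 - 4)]; L{cos(5t)} = s/(s^2 + 25).

s/(s^2 + 25) - 12/(5*(s^2 - 4))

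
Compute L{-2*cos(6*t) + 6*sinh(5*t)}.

-2*s/(s^2 + 36) + 30/(s^2 - 25)

By linearity of the Laplace transform, transform each term separately.
(-2)·[L{cos(6t)} = s/(s^2 + 36)]; (6)·[L{sinh(5t)} = 5/(s^2 - 25)].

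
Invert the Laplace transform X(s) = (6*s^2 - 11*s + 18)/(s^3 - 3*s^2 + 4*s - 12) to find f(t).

Factor the denominator: s^3 - 3*s^2 + 4*s - 12 = (s - 3)*(s^2 + 4).
Partial fraction decomposition gives [3/(s - 3)] + [3*s/(s^2 + 4)] + [-2/(s^2 + 4)].
Invert each term: 3/(s - 3) ↔ 3e^(3t); 3·s/(s^2 + 4) ↔ 3cos(2t); -1·2/(s^2 + 4) ↔ -sin(2t).

f(t) = 3*exp(3*t) - sin(2*t) + 3*cos(2*t)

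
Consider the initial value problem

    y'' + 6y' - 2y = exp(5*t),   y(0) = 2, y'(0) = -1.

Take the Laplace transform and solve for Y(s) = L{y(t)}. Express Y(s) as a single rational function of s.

Y(s) = (2*s^2 + s - 54)/(s^3 + s^2 - 32*s + 10)

Apply the Laplace transform to the equation.
The derivative rules (L{y''} = s^2 Y - s·y(0) - y'(0) and L{y'} = sY - y(0), with y(0) = 2, y'(0) = -1) turn the left side into (s^2 + 6*s - 2)Y - (2*s + 11).
The right side is L{exp(5*t)} = 1/(s - 5).
So (s^2 + 6*s - 2)Y = 1/(s - 5) + (2*s + 11).
Isolate Y and clear denominators.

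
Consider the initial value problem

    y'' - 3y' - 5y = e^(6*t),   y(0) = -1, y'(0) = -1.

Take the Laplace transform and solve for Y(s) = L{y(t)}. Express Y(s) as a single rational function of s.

Transform both sides with L{·}.
Using L{y''} = s^2 Y - s·y(0) - y'(0) and L{y'} = sY - y(0), with y(0) = -1, y'(0) = -1, the left side becomes (s^2 - 3*s - 5)Y - (-s + 2).
The right side is L{e^(6*t)} = 1/(s - 6).
So (s^2 - 3*s - 5)Y = 1/(s - 6) + (-s + 2).
Divide through and combine into a single rational function.

Y(s) = (-s^2 + 8*s - 11)/(s^3 - 9*s^2 + 13*s + 30)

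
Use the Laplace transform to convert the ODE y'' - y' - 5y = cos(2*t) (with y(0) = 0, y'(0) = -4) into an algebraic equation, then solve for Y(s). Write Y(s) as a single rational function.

Laplace-transform each side.
The derivative rules (L{y''} = s^2 Y - s·y(0) - y'(0) and L{y'} = sY - y(0), with y(0) = 0, y'(0) = -4) turn the left side into (s^2 - s - 5)Y - (-4).
The right side is L{cos(2*t)} = s/(s^2 + 4).
So (s^2 - s - 5)Y = s/(s^2 + 4) + (-4).
Solve for Y(s) and write it as one ratio of polynomials.

Y(s) = (-4*s^2 + s - 16)/(s^4 - s^3 - s^2 - 4*s - 20)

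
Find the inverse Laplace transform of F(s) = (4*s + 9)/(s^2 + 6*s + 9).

Factor the denominator: s^2 + 6*s + 9 = (s + 3)^2.
Partial fraction decomposition gives [4/(s + 3)] + [-3/(s + 3)^2].
Invert each term: 4/(s + 3) ↔ 4e^(-3t); -3/(s + 3)^2 ↔ -3t·e^(-3t).

-3*t*exp(-3*t) + 4*exp(-3*t)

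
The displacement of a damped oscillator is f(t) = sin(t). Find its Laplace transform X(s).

X(s) = 1/(s^2 + 1)

L{sin(t)} = 1/(s^2 + 1).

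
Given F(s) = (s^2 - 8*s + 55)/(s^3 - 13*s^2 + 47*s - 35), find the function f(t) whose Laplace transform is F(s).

f(t) = 4*exp(7*t) - 5*exp(5*t) + 2*exp(t)

Factor the denominator: s^3 - 13*s^2 + 47*s - 35 = (s - 7)*(s - 5)*(s - 1).
Partial fraction decomposition gives [4/(s - 7)] + [-5/(s - 5)] + [2/(s - 1)].
Invert each term: 4/(s - 7) ↔ 4e^(7t); -5/(s - 5) ↔ -5e^(5t); 2/(s - 1) ↔ 2e^(t).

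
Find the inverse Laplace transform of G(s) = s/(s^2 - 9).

Since L{cosh(3t)} = s/(s^2 - 9), the inverse is cosh(3*t).

cosh(3*t)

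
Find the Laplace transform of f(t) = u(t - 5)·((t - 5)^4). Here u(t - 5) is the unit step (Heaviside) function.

24*exp(-5*s)/s^5

By the second shifting theorem, L{u(t - c)·g(t - c)} = e^(-cs)·G(s) with c = 5 and G(s) = L{g(t)}.
L{t^4} = 4!/s^5 = 24/s^5.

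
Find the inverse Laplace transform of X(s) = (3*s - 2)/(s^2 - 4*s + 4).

Factor the denominator: s^2 - 4*s + 4 = (s - 2)^2.
Partial fraction decomposition gives [3/(s - 2)] + [4/(s - 2)^2].
Invert each term: 3/(s - 2) ↔ 3e^(2t); 4/(s - 2)^2 ↔ 4t·e^(2t).

4*t*exp(2*t) + 3*exp(2*t)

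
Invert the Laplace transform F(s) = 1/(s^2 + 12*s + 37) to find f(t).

Rewrite the denominator: s^2 + 12*s + 37 = (s + 6)^2 + 1.
The form in (s + 6) signals a first-shifting-theorem factor e^(-6t).
Since L{sin(t)} = 1/(s^2 + 1), the inverse is e^(-6*t)*sin(t).

f(t) = exp(-6*t)*sin(t)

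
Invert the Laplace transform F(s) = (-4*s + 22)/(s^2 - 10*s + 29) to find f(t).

Complete the square in the denominator: s^2 - 10*s + 29 = (s - 5)^2 + 2^2.
Split the numerator to match: -4*s + 22 = -4·(s - 5) + 1·2.
Invert each term: -4·(s - 5)/((s - 5)^2 + 4) ↔ -4e^(5t)cos(2t); 1·2/((s - 5)^2 + 4) ↔ e^(5t)sin(2t).

f(t) = exp(5*t)*sin(2*t) - 4*exp(5*t)*cos(2*t)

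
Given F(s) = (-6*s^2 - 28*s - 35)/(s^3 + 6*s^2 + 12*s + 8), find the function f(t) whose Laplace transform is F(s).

f(t) = -3*t^2*exp(-2*t)/2 - 4*t*exp(-2*t) - 6*exp(-2*t)

Factor the denominator: s^3 + 6*s^2 + 12*s + 8 = (s + 2)^3.
Partial fraction decomposition gives [-6/(s + 2)] + [-4/(s + 2)^2] + [-3/(s + 2)^3].
Invert each term: -6/(s + 2) ↔ -6e^(-2t); -4/(s + 2)^2 ↔ -4t·e^(-2t); -3/(s + 2)^3 ↔ (-3/2)t^2·e^(-2t).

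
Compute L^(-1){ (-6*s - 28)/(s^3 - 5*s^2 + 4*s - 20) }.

Factor the denominator: s^3 - 5*s^2 + 4*s - 20 = (s - 5)*(s^2 + 4).
Partial fraction decomposition gives [-2/(s - 5)] + [2*s/(s^2 + 4)] + [4/(s^2 + 4)].
Invert each term: -2/(s - 5) ↔ -2e^(5t); 2·s/(s^2 + 4) ↔ 2cos(2t); 2·2/(s^2 + 4) ↔ 2sin(2t).

-2*exp(5*t) + 2*sin(2*t) + 2*cos(2*t)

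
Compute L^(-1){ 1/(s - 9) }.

exp(9*t)

Since L{e^(9t)} = 1/(s - 9), the inverse is exp(9*t).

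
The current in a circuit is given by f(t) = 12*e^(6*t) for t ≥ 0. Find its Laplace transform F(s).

F(s) = 12/(s - 6)

L{12} = 12/s.
By the first shifting theorem, multiplying by e^(6t) replaces s with s - 6.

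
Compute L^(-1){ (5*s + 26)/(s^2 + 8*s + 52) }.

exp(-4*t)*sin(6*t) + 5*exp(-4*t)*cos(6*t)

Complete the square in the denominator: s^2 + 8*s + 52 = (s + 4)^2 + 6^2.
Split the numerator to match: 5*s + 26 = 5·(s + 4) + 1·6.
Invert each term: 5·(s + 4)/((s + 4)^2 + 36) ↔ 5e^(-4t)cos(6t); 1·6/((s + 4)^2 + 36) ↔ e^(-4t)sin(6t).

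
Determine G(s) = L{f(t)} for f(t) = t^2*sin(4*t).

G(s) = 8*(3*s^2 - 16)/(s^2 + 16)^3

L{sin(4t)} = 4/(s^2 + 16).
Then apply L{t^2·g(t)} = (-1)^2 d^2/ds^2[H(s)] with H(s) = 4/(s^2 + 16):
differentiating 2 times and applying the sign gives 8*(3*s^2 - 16)/(s^2 + 16)^3.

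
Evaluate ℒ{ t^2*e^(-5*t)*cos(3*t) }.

2*(s + 5)*(s^2 + 10*s - 2)/(s^2 + 10*s + 34)^3

L{cos(3t)} = s/(s^2 + 9).
Multiplying by e^(-5t) shifts s → s + 5, so L{e^(-5*t)*cos(3*t)} = (s + 5)/((s + 5)^2 + 9).
Then apply L{t^2·g(t)} = (-1)^2 d^2/ds^2[H(s)] with H(s) = (s + 5)/((s + 5)^2 + 9):
differentiating 2 times and applying the sign gives 2*(s + 5)*(s^2 + 10*s - 2)/(s^2 + 10*s + 34)^3.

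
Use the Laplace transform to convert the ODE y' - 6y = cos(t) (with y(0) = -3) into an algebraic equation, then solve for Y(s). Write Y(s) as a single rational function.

Y(s) = (-3*s^2 + s - 3)/(s^3 - 6*s^2 + s - 6)

Laplace-transform each side.
The derivative rules (L{y'} = sY - y(0) = sY - (-3)) turn the left side into (s - 6)Y - (-3).
The right side is L{cos(t)} = s/(s^2 + 1).
So (s - 6)Y = s/(s^2 + 1) + (-3).
Isolate Y and clear denominators.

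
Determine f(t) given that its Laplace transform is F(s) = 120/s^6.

Since L{t^5} = 5!/s^6 = 120/s^6, the inverse is t^5.

f(t) = t^5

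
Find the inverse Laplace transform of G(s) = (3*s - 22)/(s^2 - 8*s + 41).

-2*exp(4*t)*sin(5*t) + 3*exp(4*t)*cos(5*t)

Complete the square in the denominator: s^2 - 8*s + 41 = (s - 4)^2 + 5^2.
Split the numerator to match: 3*s - 22 = 3·(s - 4) - 2·5.
Invert each term: 3·(s - 4)/((s - 4)^2 + 25) ↔ 3e^(4t)cos(5t); -2·5/((s - 4)^2 + 25) ↔ -2e^(4t)sin(5t).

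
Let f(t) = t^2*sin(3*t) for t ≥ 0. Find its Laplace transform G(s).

G(s) = 18*(s^2 - 3)/(s^2 + 9)^3

L{sin(3t)} = 3/(s^2 + 9).
Then apply L{t^2·g(t)} = (-1)^2 d^2/ds^2[H(s)] with H(s) = 3/(s^2 + 9):
differentiating 2 times and applying the sign gives 18*(s^2 - 3)/(s^2 + 9)^3.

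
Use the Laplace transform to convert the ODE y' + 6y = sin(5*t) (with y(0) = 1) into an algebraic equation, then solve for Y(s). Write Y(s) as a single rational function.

Y(s) = (s^2 + 30)/(s^3 + 6*s^2 + 25*s + 150)

Laplace-transform each side.
With L{y'} = sY - y(0) = sY - 1: the LHS transforms to (s + 6)Y - (1).
The right side is L{sin(5*t)} = 5/(s^2 + 25).
So (s + 6)Y = 5/(s^2 + 25) + (1).
Isolate Y and clear denominators.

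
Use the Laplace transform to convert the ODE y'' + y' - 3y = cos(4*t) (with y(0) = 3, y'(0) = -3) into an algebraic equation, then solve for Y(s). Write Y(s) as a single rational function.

Y(s) = (3*s^3 + 49*s)/(s^4 + s^3 + 13*s^2 + 16*s - 48)

Take the Laplace transform of both sides.
Using L{y''} = s^2 Y - s·y(0) - y'(0) and L{y'} = sY - y(0), with y(0) = 3, y'(0) = -3, the left side becomes (s^2 + s - 3)Y - (3*s).
The right side is L{cos(4*t)} = s/(s^2 + 16).
So (s^2 + s - 3)Y = s/(s^2 + 16) + (3*s).
Solve for Y(s) and write it as one ratio of polynomials.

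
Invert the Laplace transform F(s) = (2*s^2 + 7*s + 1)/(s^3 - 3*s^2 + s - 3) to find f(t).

f(t) = 4*exp(3*t) + sin(t) - 2*cos(t)

Factor the denominator: s^3 - 3*s^2 + s - 3 = (s - 3)*(s^2 + 1).
Partial fraction decomposition gives [4/(s - 3)] + [-2*s/(s^2 + 1)] + [1/(s^2 + 1)].
Invert each term: 4/(s - 3) ↔ 4e^(3t); -2·s/(s^2 + 1) ↔ -2cos(t); 1·1/(s^2 + 1) ↔ sin(t).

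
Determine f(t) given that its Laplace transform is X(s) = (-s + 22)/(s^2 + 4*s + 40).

f(t) = 4*exp(-2*t)*sin(6*t) - exp(-2*t)*cos(6*t)

Complete the square in the denominator: s^2 + 4*s + 40 = (s + 2)^2 + 6^2.
Split the numerator to match: -s + 22 = -1·(s + 2) + 4·6.
Invert each term: -1·(s + 2)/((s + 2)^2 + 36) ↔ -e^(-2t)cos(6t); 4·6/((s + 2)^2 + 36) ↔ 4e^(-2t)sin(6t).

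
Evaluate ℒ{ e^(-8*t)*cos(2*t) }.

L{cos(2t)} = s/(s^2 + 4).
By the first shifting theorem, multiplying by e^(-8t) replaces s with s + 8.

(s + 8)/((s + 8)^2 + 4)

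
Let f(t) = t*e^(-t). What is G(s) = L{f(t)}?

G(s) = (s + 1)^(-2)

L{e^(-t)} = 1/(s + 1).
Then apply L{t·g(t)} = -d/ds[H(s)] with H(s) = 1/(s + 1):
differentiating 1 time and applying the sign gives (s + 1)^(-2).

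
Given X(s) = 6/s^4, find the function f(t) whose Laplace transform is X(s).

f(t) = t^3

Since L{t^3} = 3!/s^4 = 6/s^4, the inverse is t^3.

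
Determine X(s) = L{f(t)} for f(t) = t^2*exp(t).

X(s) = 2/(s - 1)^3

L{e^(t)} = 1/(s - 1).
Then apply L{t^2·g(t)} = (-1)^2 d^2/ds^2[G(s)] with G(s) = 1/(s - 1):
differentiating 2 times and applying the sign gives 2/(s - 1)^3.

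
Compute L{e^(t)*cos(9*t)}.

L{cos(9t)} = s/(s^2 + 81).
By the first shifting theorem, multiplying by e^(t) replaces s with s - 1.

(s - 1)/((s - 1)^2 + 81)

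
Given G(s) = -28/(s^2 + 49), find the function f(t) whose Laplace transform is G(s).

Since L{sin(7t)} = 7/(s^2 + 49), the inverse is sin(7*t), scaled by -4.

f(t) = -4*sin(7*t)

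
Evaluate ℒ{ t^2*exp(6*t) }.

L{e^(6t)} = 1/(s - 6).
Then apply L{t^2·g(t)} = (-1)^2 d^2/ds^2[H(s)] with H(s) = 1/(s - 6):
differentiating 2 times and applying the sign gives 2/(s - 6)^3.

2/(s - 6)^3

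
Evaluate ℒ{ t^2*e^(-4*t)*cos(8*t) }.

L{cos(8t)} = s/(s^2 + 64).
Multiplying by e^(-4t) shifts s → s + 4, so L{e^(-4*t)*cos(8*t)} = (s + 4)/((s + 4)^2 + 64).
Then apply L{t^2·g(t)} = (-1)^2 d^2/ds^2[H(s)] with H(s) = (s + 4)/((s + 4)^2 + 64):
differentiating 2 times and applying the sign gives 2*(s + 4)*(s^2 + 8*s - 176)/(s^2 + 8*s + 80)^3.

2*(s + 4)*(s^2 + 8*s - 176)/(s^2 + 8*s + 80)^3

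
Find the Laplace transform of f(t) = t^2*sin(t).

2*(3*s^2 - 1)/(s^2 + 1)^3

L{sin(t)} = 1/(s^2 + 1).
Then apply L{t^2·g(t)} = (-1)^2 d^2/ds^2[G(s)] with G(s) = 1/(s^2 + 1):
differentiating 2 times and applying the sign gives 2*(3*s^2 - 1)/(s^2 + 1)^3.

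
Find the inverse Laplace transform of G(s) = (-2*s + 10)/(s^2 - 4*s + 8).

3*exp(2*t)*sin(2*t) - 2*exp(2*t)*cos(2*t)

Complete the square in the denominator: s^2 - 4*s + 8 = (s - 2)^2 + 2^2.
Split the numerator to match: -2*s + 10 = -2·(s - 2) + 3·2.
Invert each term: -2·(s - 2)/((s - 2)^2 + 4) ↔ -2e^(2t)cos(2t); 3·2/((s - 2)^2 + 4) ↔ 3e^(2t)sin(2t).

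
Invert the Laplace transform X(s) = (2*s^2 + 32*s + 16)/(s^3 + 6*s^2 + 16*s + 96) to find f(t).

Factor the denominator: s^3 + 6*s^2 + 16*s + 96 = (s + 6)*(s^2 + 16).
Partial fraction decomposition gives [-2/(s + 6)] + [4*s/(s^2 + 16)] + [8/(s^2 + 16)].
Invert each term: -2/(s + 6) ↔ -2e^(-6t); 4·s/(s^2 + 16) ↔ 4cos(4t); 2·4/(s^2 + 16) ↔ 2sin(4t).

f(t) = 2*sin(4*t) + 4*cos(4*t) - 2*exp(-6*t)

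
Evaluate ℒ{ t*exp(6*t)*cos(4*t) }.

(s - 10)*(s - 2)/(s^2 - 12*s + 52)^2

L{cos(4t)} = s/(s^2 + 16).
Multiplying by e^(6t) shifts s → s - 6, so L{exp(6*t)*cos(4*t)} = (s - 6)/((s - 6)^2 + 16).
Then apply L{t·g(t)} = -d/ds[H(s)] with H(s) = (s - 6)/((s - 6)^2 + 16):
differentiating 1 time and applying the sign gives (s - 10)*(s - 2)/(s^2 - 12*s + 52)^2.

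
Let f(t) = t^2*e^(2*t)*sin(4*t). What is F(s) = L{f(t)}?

F(s) = 8*(3*s^2 - 12*s - 4)/(s^2 - 4*s + 20)^3

L{sin(4t)} = 4/(s^2 + 16).
Multiplying by e^(2t) shifts s → s - 2, so L{e^(2*t)*sin(4*t)} = 4/((s - 2)^2 + 16).
Then apply L{t^2·g(t)} = (-1)^2 d^2/ds^2[G(s)] with G(s) = 4/((s - 2)^2 + 16):
differentiating 2 times and applying the sign gives 8*(3*s^2 - 12*s - 4)/(s^2 - 4*s + 20)^3.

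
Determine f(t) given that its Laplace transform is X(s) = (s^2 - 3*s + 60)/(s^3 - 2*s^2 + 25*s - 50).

f(t) = 2*exp(2*t) - sin(5*t) - cos(5*t)

Factor the denominator: s^3 - 2*s^2 + 25*s - 50 = (s - 2)*(s^2 + 25).
Partial fraction decomposition gives [2/(s - 2)] + [-s/(s^2 + 25)] + [-5/(s^2 + 25)].
Invert each term: 2/(s - 2) ↔ 2e^(2t); -1·s/(s^2 + 25) ↔ -cos(5t); -1·5/(s^2 + 25) ↔ -sin(5t).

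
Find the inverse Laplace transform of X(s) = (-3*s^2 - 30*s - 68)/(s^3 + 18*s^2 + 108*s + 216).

Factor the denominator: s^3 + 18*s^2 + 108*s + 216 = (s + 6)^3.
Partial fraction decomposition gives [-3/(s + 6)] + [6/(s + 6)^2] + [4/(s + 6)^3].
Invert each term: -3/(s + 6) ↔ -3e^(-6t); 6/(s + 6)^2 ↔ 6t·e^(-6t); 4/(s + 6)^3 ↔ (2)t^2·e^(-6t).

2*t^2*exp(-6*t) + 6*t*exp(-6*t) - 3*exp(-6*t)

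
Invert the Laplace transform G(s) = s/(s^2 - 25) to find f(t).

Since L{cosh(5t)} = s/(s^2 - 25), the inverse is cosh(5*t).

f(t) = cosh(5*t)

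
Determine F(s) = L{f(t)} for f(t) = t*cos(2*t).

L{cos(2t)} = s/(s^2 + 4).
Then apply L{t·g(t)} = -d/ds[G(s)] with G(s) = s/(s^2 + 4):
differentiating 1 time and applying the sign gives (s - 2)*(s + 2)/(s^2 + 4)^2.

F(s) = (s - 2)*(s + 2)/(s^2 + 4)^2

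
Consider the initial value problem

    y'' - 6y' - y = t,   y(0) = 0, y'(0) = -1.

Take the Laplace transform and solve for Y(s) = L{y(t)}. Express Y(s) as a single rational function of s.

Apply the Laplace transform to the equation.
Using L{y''} = s^2 Y - s·y(0) - y'(0) and L{y'} = sY - y(0), with y(0) = 0, y'(0) = -1, the left side becomes (s^2 - 6*s - 1)Y - (-1).
The right side is L{t} = s^(-2).
So (s^2 - 6*s - 1)Y = s^(-2) + (-1).
Divide through and combine into a single rational function.

Y(s) = (-s^2 + 1)/(s^4 - 6*s^3 - s^2)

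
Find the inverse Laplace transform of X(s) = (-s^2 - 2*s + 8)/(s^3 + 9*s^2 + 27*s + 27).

Factor the denominator: s^3 + 9*s^2 + 27*s + 27 = (s + 3)^3.
Partial fraction decomposition gives [-1/(s + 3)] + [4/(s + 3)^2] + [5/(s + 3)^3].
Invert each term: -1/(s + 3) ↔ -e^(-3t); 4/(s + 3)^2 ↔ 4t·e^(-3t); 5/(s + 3)^3 ↔ (5/2)t^2·e^(-3t).

5*t^2*exp(-3*t)/2 + 4*t*exp(-3*t) - exp(-3*t)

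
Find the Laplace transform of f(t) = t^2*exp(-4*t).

L{e^(-4t)} = 1/(s + 4).
Then apply L{t^2·g(t)} = (-1)^2 d^2/ds^2[G(s)] with G(s) = 1/(s + 4):
differentiating 2 times and applying the sign gives 2/(s + 4)^3.

2/(s + 4)^3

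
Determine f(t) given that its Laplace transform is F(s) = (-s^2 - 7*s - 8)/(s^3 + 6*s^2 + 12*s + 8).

f(t) = t^2*exp(-2*t) - 3*t*exp(-2*t) - exp(-2*t)

Factor the denominator: s^3 + 6*s^2 + 12*s + 8 = (s + 2)^3.
Partial fraction decomposition gives [-1/(s + 2)] + [-3/(s + 2)^2] + [2/(s + 2)^3].
Invert each term: -1/(s + 2) ↔ -e^(-2t); -3/(s + 2)^2 ↔ -3t·e^(-2t); 2/(s + 2)^3 ↔ (1)t^2·e^(-2t).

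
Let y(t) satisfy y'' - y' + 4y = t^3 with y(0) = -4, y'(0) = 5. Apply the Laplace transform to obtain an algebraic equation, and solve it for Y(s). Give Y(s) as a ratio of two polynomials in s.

Y(s) = (-4*s^5 + 9*s^4 + 6)/(s^6 - s^5 + 4*s^4)

Transform both sides with L{·}.
The derivative rules (L{y''} = s^2 Y - s·y(0) - y'(0) and L{y'} = sY - y(0), with y(0) = -4, y'(0) = 5) turn the left side into (s^2 - s + 4)Y - (-4*s + 9).
The right side is L{t^3} = 6/s^4.
So (s^2 - s + 4)Y = 6/s^4 + (-4*s + 9).
Divide through and combine into a single rational function.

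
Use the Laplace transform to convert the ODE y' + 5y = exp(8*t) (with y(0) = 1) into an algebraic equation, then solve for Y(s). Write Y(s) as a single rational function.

Transform both sides with L{·}.
With L{y'} = sY - y(0) = sY - 1: the LHS transforms to (s + 5)Y - (1).
The right side is L{exp(8*t)} = 1/(s - 8).
So (s + 5)Y = 1/(s - 8) + (1).
Divide through and combine into a single rational function.

Y(s) = (s - 7)/(s^2 - 3*s - 40)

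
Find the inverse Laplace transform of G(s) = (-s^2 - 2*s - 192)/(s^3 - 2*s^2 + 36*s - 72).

-5*exp(2*t) + sin(6*t) + 4*cos(6*t)

Factor the denominator: s^3 - 2*s^2 + 36*s - 72 = (s - 2)*(s^2 + 36).
Partial fraction decomposition gives [-5/(s - 2)] + [4*s/(s^2 + 36)] + [6/(s^2 + 36)].
Invert each term: -5/(s - 2) ↔ -5e^(2t); 4·s/(s^2 + 36) ↔ 4cos(6t); 1·6/(s^2 + 36) ↔ sin(6t).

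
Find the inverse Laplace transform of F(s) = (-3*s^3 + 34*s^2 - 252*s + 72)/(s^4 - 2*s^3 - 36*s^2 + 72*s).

-3*exp(6*t) + 5*exp(2*t) + 1 - 6*exp(-6*t)

Factor the denominator: s^4 - 2*s^3 - 36*s^2 + 72*s = s*(s - 6)*(s - 2)*(s + 6).
Partial fraction decomposition gives [-6/(s + 6)] + [1/s] + [5/(s - 2)] + [-3/(s - 6)].
Invert each term: -6/(s + 6) ↔ -6e^(-6t); 1/(s - 0) ↔ e^(0t); 5/(s - 2) ↔ 5e^(2t); -3/(s - 6) ↔ -3e^(6t).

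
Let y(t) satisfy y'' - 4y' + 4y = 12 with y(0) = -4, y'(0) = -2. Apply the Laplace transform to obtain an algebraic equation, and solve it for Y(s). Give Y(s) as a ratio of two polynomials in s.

Take the Laplace transform of both sides.
Using L{y''} = s^2 Y - s·y(0) - y'(0) and L{y'} = sY - y(0), with y(0) = -4, y'(0) = -2, the left side becomes (s^2 - 4*s + 4)Y - (-4*s + 14).
The right side is L{12} = 12/s.
So (s^2 - 4*s + 4)Y = 12/s + (-4*s + 14).
Isolate Y and clear denominators.

Y(s) = (-4*s^2 + 14*s + 12)/(s^3 - 4*s^2 + 4*s)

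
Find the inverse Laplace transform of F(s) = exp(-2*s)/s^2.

The factor e^(-2s) signals a time shift by c = 2 (second shifting theorem).
L{t} = 1!/s^2 = 1/s^2, so L^-1{s^(-2)} = t.
Hence the inverse is u(t - 2) times that function evaluated at t - 2.

Heaviside(t - 2)*(t - 2)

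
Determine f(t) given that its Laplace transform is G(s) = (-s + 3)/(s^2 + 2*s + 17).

Complete the square in the denominator: s^2 + 2*s + 17 = (s + 1)^2 + 4^2.
Split the numerator to match: -s + 3 = -1·(s + 1) + 1·4.
Invert each term: -1·(s + 1)/((s + 1)^2 + 16) ↔ -e^(-t)cos(4t); 1·4/((s + 1)^2 + 16) ↔ e^(-t)sin(4t).

f(t) = exp(-t)*sin(4*t) - exp(-t)*cos(4*t)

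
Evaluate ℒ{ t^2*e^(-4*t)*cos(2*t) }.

2*(s + 4)*(s^2 + 8*s + 4)/(s^2 + 8*s + 20)^3

L{cos(2t)} = s/(s^2 + 4).
Multiplying by e^(-4t) shifts s → s + 4, so L{e^(-4*t)*cos(2*t)} = (s + 4)/((s + 4)^2 + 4).
Then apply L{t^2·g(t)} = (-1)^2 d^2/ds^2[H(s)] with H(s) = (s + 4)/((s + 4)^2 + 4):
differentiating 2 times and applying the sign gives 2*(s + 4)*(s^2 + 8*s + 4)/(s^2 + 8*s + 20)^3.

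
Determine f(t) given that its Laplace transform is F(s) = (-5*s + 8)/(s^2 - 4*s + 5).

Complete the square in the denominator: s^2 - 4*s + 5 = (s - 2)^2 + 1^2.
Split the numerator to match: -5*s + 8 = -5·(s - 2) - 2·1.
Invert each term: -5·(s - 2)/((s - 2)^2 + 1) ↔ -5e^(2t)cos(t); -2·1/((s - 2)^2 + 1) ↔ -2e^(2t)sin(t).

f(t) = -2*exp(2*t)*sin(t) - 5*exp(2*t)*cos(t)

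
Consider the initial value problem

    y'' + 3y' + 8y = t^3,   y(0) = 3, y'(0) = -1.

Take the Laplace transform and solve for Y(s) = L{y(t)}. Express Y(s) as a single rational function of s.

Transform both sides with L{·}.
With L{y''} = s^2 Y - s·y(0) - y'(0) and L{y'} = sY - y(0), with y(0) = 3, y'(0) = -1: the LHS transforms to (s^2 + 3*s + 8)Y - (3*s + 8).
The right side is L{t^3} = 6/s^4.
So (s^2 + 3*s + 8)Y = 6/s^4 + (3*s + 8).
Solve for Y(s) and write it as one ratio of polynomials.

Y(s) = (3*s^5 + 8*s^4 + 6)/(s^6 + 3*s^5 + 8*s^4)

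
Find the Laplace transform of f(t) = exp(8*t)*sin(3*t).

3/((s - 8)^2 + 9)

L{sin(3t)} = 3/(s^2 + 9).
By the first shifting theorem, multiplying by e^(8t) replaces s with s - 8.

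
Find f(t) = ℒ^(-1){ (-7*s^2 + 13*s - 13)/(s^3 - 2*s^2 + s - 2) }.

f(t) = -3*exp(2*t) + 5*sin(t) - 4*cos(t)

Factor the denominator: s^3 - 2*s^2 + s - 2 = (s - 2)*(s^2 + 1).
Partial fraction decomposition gives [-3/(s - 2)] + [-4*s/(s^2 + 1)] + [5/(s^2 + 1)].
Invert each term: -3/(s - 2) ↔ -3e^(2t); -4·s/(s^2 + 1) ↔ -4cos(t); 5·1/(s^2 + 1) ↔ 5sin(t).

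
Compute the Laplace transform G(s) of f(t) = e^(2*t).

G(s) = 1/(s - 2)

L{1} = 1/s.
By the first shifting theorem, multiplying by e^(2t) replaces s with s - 2.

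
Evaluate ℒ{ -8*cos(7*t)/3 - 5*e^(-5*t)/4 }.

-8*s/(3*(s^2 + 49)) - 5/(4*(s + 5))

The transform is linear, so treat each term independently.
(-5/4)·[L{e^(-5t)} = 1/(s + 5)]; (-8/3)·[L{cos(7t)} = s/(s^2 + 49)].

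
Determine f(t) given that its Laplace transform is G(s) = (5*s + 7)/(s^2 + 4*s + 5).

Complete the square in the denominator: s^2 + 4*s + 5 = (s + 2)^2 + 1^2.
Split the numerator to match: 5*s + 7 = 5·(s + 2) - 3·1.
Invert each term: 5·(s + 2)/((s + 2)^2 + 1) ↔ 5e^(-2t)cos(t); -3·1/((s + 2)^2 + 1) ↔ -3e^(-2t)sin(t).

f(t) = -3*exp(-2*t)*sin(t) + 5*exp(-2*t)*cos(t)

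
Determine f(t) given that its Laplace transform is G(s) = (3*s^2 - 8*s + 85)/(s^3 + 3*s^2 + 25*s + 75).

f(t) = -sin(5*t) - cos(5*t) + 4*exp(-3*t)

Factor the denominator: s^3 + 3*s^2 + 25*s + 75 = (s + 3)*(s^2 + 25).
Partial fraction decomposition gives [4/(s + 3)] + [-s/(s^2 + 25)] + [-5/(s^2 + 25)].
Invert each term: 4/(s + 3) ↔ 4e^(-3t); -1·s/(s^2 + 25) ↔ -cos(5t); -1·5/(s^2 + 25) ↔ -sin(5t).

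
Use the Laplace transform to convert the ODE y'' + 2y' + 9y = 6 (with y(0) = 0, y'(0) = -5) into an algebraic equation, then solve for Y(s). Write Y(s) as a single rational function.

Y(s) = (-5*s + 6)/(s^3 + 2*s^2 + 9*s)

Take the Laplace transform of both sides.
The derivative rules (L{y''} = s^2 Y - s·y(0) - y'(0) and L{y'} = sY - y(0), with y(0) = 0, y'(0) = -5) turn the left side into (s^2 + 2*s + 9)Y - (-5).
The right side is L{6} = 6/s.
So (s^2 + 2*s + 9)Y = 6/s + (-5).
Isolate Y and clear denominators.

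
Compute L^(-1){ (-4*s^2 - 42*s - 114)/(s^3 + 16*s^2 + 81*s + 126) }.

-2*exp(-3*t) + 2*exp(-6*t) - 4*exp(-7*t)

Factor the denominator: s^3 + 16*s^2 + 81*s + 126 = (s + 3)*(s + 6)*(s + 7).
Partial fraction decomposition gives [2/(s + 6)] + [-2/(s + 3)] + [-4/(s + 7)].
Invert each term: 2/(s + 6) ↔ 2e^(-6t); -2/(s + 3) ↔ -2e^(-3t); -4/(s + 7) ↔ -4e^(-7t).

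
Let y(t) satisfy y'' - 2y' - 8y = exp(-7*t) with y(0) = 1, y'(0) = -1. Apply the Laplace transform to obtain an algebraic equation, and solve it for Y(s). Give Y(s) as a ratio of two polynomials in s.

Y(s) = (s^2 + 4*s - 20)/(s^3 + 5*s^2 - 22*s - 56)

Take the Laplace transform of both sides.
The derivative rules (L{y''} = s^2 Y - s·y(0) - y'(0) and L{y'} = sY - y(0), with y(0) = 1, y'(0) = -1) turn the left side into (s^2 - 2*s - 8)Y - (s - 3).
The right side is L{exp(-7*t)} = 1/(s + 7).
So (s^2 - 2*s - 8)Y = 1/(s + 7) + (s - 3).
Isolate Y and clear denominators.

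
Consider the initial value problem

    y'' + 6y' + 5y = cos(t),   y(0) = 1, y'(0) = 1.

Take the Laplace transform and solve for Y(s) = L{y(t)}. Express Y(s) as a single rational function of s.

Apply the Laplace transform to the equation.
Using L{y''} = s^2 Y - s·y(0) - y'(0) and L{y'} = sY - y(0), with y(0) = 1, y'(0) = 1, the left side becomes (s^2 + 6*s + 5)Y - (s + 7).
The right side is L{cos(t)} = s/(s^2 + 1).
So (s^2 + 6*s + 5)Y = s/(s^2 + 1) + (s + 7).
Solve for Y(s) and write it as one ratio of polynomials.

Y(s) = (s^3 + 7*s^2 + 2*s + 7)/(s^4 + 6*s^3 + 6*s^2 + 6*s + 5)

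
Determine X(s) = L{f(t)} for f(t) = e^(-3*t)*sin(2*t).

X(s) = 2/((s + 3)^2 + 4)

L{sin(2t)} = 2/(s^2 + 4).
By the first shifting theorem, multiplying by e^(-3t) replaces s with s + 3.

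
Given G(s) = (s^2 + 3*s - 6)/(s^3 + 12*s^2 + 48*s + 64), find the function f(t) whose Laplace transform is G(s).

f(t) = -t^2*exp(-4*t) - 5*t*exp(-4*t) + exp(-4*t)

Factor the denominator: s^3 + 12*s^2 + 48*s + 64 = (s + 4)^3.
Partial fraction decomposition gives [1/(s + 4)] + [-5/(s + 4)^2] + [-2/(s + 4)^3].
Invert each term: 1/(s + 4) ↔ e^(-4t); -5/(s + 4)^2 ↔ -5t·e^(-4t); -2/(s + 4)^3 ↔ (-1)t^2·e^(-4t).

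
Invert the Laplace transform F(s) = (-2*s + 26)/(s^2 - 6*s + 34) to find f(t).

Complete the square in the denominator: s^2 - 6*s + 34 = (s - 3)^2 + 5^2.
Split the numerator to match: -2*s + 26 = -2·(s - 3) + 4·5.
Invert each term: -2·(s - 3)/((s - 3)^2 + 25) ↔ -2e^(3t)cos(5t); 4·5/((s - 3)^2 + 25) ↔ 4e^(3t)sin(5t).

f(t) = 4*exp(3*t)*sin(5*t) - 2*exp(3*t)*cos(5*t)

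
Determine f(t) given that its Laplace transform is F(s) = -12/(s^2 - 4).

Since L{sinh(2t)} = 2/(s^2 - 4), the inverse is sinh(2*t), scaled by -6.

f(t) = -6*sinh(2*t)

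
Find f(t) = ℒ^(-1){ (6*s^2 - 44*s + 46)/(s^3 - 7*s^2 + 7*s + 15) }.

f(t) = -2*exp(5*t) + 4*exp(3*t) + 4*exp(-t)

Factor the denominator: s^3 - 7*s^2 + 7*s + 15 = (s - 5)*(s - 3)*(s + 1).
Partial fraction decomposition gives [4/(s + 1)] + [-2/(s - 5)] + [4/(s - 3)].
Invert each term: 4/(s + 1) ↔ 4e^(-t); -2/(s - 5) ↔ -2e^(5t); 4/(s - 3) ↔ 4e^(3t).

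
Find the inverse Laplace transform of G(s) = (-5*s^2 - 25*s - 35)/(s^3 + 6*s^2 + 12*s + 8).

-5*t^2*exp(-2*t)/2 - 5*t*exp(-2*t) - 5*exp(-2*t)

Factor the denominator: s^3 + 6*s^2 + 12*s + 8 = (s + 2)^3.
Partial fraction decomposition gives [-5/(s + 2)] + [-5/(s + 2)^2] + [-5/(s + 2)^3].
Invert each term: -5/(s + 2) ↔ -5e^(-2t); -5/(s + 2)^2 ↔ -5t·e^(-2t); -5/(s + 2)^3 ↔ (-5/2)t^2·e^(-2t).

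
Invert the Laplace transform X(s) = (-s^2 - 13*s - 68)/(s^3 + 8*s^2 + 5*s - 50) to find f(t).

f(t) = 4*t*exp(-5*t) - 2*exp(2*t) + exp(-5*t)

Factor the denominator: s^3 + 8*s^2 + 5*s - 50 = (s - 2)*(s + 5)^2.
Partial fraction decomposition gives [1/(s + 5)] + [4/(s + 5)^2] + [-2/(s - 2)].
Invert each term: 1/(s + 5) ↔ e^(-5t); 4/(s + 5)^2 ↔ 4t·e^(-5t); -2/(s - 2) ↔ -2e^(2t).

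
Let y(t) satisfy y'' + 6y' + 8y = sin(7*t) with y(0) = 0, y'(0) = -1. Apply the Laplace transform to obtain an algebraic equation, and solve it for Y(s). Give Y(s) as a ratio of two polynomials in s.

Laplace-transform each side.
Using L{y''} = s^2 Y - s·y(0) - y'(0) and L{y'} = sY - y(0), with y(0) = 0, y'(0) = -1, the left side becomes (s^2 + 6*s + 8)Y - (-1).
The right side is L{sin(7*t)} = 7/(s^2 + 49).
So (s^2 + 6*s + 8)Y = 7/(s^2 + 49) + (-1).
Solve for Y(s) and write it as one ratio of polynomials.

Y(s) = (-s^2 - 42)/(s^4 + 6*s^3 + 57*s^2 + 294*s + 392)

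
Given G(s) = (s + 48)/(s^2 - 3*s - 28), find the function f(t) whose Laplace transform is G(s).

Factor the denominator: s^2 - 3*s - 28 = (s - 7)*(s + 4).
Partial fraction decomposition gives [5/(s - 7)] + [-4/(s + 4)].
Invert each term: 5/(s - 7) ↔ 5e^(7t); -4/(s + 4) ↔ -4e^(-4t).

f(t) = 5*exp(7*t) - 4*exp(-4*t)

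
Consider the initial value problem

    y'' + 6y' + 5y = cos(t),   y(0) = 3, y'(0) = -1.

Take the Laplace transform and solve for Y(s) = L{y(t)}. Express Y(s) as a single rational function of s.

Laplace-transform each side.
The derivative rules (L{y''} = s^2 Y - s·y(0) - y'(0) and L{y'} = sY - y(0), with y(0) = 3, y'(0) = -1) turn the left side into (s^2 + 6*s + 5)Y - (3*s + 17).
The right side is L{cos(t)} = s/(s^2 + 1).
So (s^2 + 6*s + 5)Y = s/(s^2 + 1) + (3*s + 17).
Divide through and combine into a single rational function.

Y(s) = (3*s^3 + 17*s^2 + 4*s + 17)/(s^4 + 6*s^3 + 6*s^2 + 6*s + 5)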